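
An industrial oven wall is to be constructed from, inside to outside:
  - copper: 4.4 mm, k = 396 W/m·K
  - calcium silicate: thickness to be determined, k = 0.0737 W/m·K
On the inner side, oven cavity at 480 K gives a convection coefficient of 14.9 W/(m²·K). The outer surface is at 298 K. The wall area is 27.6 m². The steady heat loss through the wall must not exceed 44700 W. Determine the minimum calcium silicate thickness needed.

Thermal resistances in series:
R_inner film = 1/(h_i·A) = 1/(14.9×27.6) = 0.002432 K/W
R_copper = L/(kA) = 0.0044/(396×27.6) = 4.026×10^-7 K/W
Sum of the known resistances R_other = 0.002432 K/W
Required total resistance R_tot = ΔT/Q_allow = 182/44700 = 0.004072 K/W
R_calcium silicate = R_tot − R_other = 0.00164 K/W
L = R·k·A = 0.00164×0.0737×27.6

L ≈ 3.33 mm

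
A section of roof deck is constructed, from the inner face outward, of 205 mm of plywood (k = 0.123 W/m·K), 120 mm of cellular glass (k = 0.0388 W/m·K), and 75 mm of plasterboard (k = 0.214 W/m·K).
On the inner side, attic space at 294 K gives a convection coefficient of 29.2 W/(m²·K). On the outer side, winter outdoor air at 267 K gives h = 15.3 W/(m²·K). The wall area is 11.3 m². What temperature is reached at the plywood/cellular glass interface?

T ≈ 285 K

Treating each layer as a thermal resistance in series:
R_inner film = 1/(h_i·A) = 1/(29.2×11.3) = 0.003031 K/W
R_plywood = L/(kA) = 0.205/(0.123×11.3) = 0.1475 K/W
R_cellular glass = L/(kA) = 0.12/(0.0388×11.3) = 0.2737 K/W
R_plasterboard = L/(kA) = 0.075/(0.214×11.3) = 0.03101 K/W
R_outer film = 1/(h_o·A) = 1/(15.3×11.3) = 0.005784 K/W
R_total = 0.461 K/W;  Q = ΔT/R_total = 27/0.461 = 58.57 W
T_interface = T_inner − Q·ΣR(inner→interface) = 294 − 58.6×0.1505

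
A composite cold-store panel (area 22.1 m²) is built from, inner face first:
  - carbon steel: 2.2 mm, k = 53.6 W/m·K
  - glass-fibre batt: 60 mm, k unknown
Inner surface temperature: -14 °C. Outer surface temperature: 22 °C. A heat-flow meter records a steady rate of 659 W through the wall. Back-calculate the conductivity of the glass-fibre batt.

k ≈ 0.0497 W/(m·K)

Treating each layer as a thermal resistance in series:
R_carbon steel = L/(kA) = 0.0022/(53.6×22.1) = 1.857×10^-6 K/W
Sum of known resistances R_other = 1.857×10^-6 K/W
Total R = ΔT/Q = 36/659 = 0.05463 K/W
R_glass-fibre batt = R_total − R_other = 0.05463 K/W
k = L/(R·A) = 0.06/(0.05463×22.1)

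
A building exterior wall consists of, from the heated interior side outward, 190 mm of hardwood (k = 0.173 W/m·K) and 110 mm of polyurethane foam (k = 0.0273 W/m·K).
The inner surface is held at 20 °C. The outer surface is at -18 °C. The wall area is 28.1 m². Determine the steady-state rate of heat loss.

Using the resistance-network approach (series):
R_hardwood = L/(kA) = 0.19/(0.173×28.1) = 0.03908 K/W
R_polyurethane foam = L/(kA) = 0.11/(0.0273×28.1) = 0.1434 K/W
R_total = 0.1825 K/W
Q = ΔT / R_total = 38 / 0.1825

Q ≈ 208 W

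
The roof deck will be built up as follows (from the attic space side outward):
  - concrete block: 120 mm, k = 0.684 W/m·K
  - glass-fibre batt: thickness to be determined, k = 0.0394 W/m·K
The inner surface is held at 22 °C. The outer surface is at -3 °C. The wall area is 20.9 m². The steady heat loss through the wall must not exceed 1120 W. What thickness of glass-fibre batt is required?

Treating each layer as a thermal resistance in series:
R_concrete block = L/(kA) = 0.12/(0.684×20.9) = 0.008394 K/W
Sum of the known resistances R_other = 0.008394 K/W
Required total resistance R_tot = ΔT/Q_allow = 25/1120 = 0.02232 K/W
R_glass-fibre batt = R_tot − R_other = 0.01393 K/W
L = R·k·A = 0.01393×0.0394×20.9

L ≈ 11.5 mm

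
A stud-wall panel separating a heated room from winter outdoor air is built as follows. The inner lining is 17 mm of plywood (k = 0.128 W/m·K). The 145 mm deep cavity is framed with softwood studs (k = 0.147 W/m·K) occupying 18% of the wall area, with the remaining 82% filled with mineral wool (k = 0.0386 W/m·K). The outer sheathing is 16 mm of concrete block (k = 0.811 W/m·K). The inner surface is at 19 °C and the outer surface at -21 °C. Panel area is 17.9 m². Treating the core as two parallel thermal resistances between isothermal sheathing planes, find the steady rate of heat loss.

Sheathing layers in series; stud and cavity paths in parallel between them.
R_inner = 0.017/(0.128×17.9) = 0.00742 K/W
R_stud  = 0.145/(0.147×0.18×17.9) = 0.3061 K/W
R_cav   = 0.145/(0.0386×0.82×17.9) = 0.2559 K/W
1/R_core = 1/R_stud + 1/R_cav → R_core = 0.1394 K/W
R_outer = 0.016/(0.811×17.9) = 0.001102 K/W
R_total = 0.1479 K/W
Q = ΔT/R_total = 40/0.1479

Q ≈ 270 W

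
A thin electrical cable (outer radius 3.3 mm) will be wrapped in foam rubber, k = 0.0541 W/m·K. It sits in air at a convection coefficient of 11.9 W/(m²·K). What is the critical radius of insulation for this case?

For a cylinder r_cr = k/h = 0.0541/11.9
r_cr = 4.55 mm; since the bare radius (3.3 mm) is below r_cr, adding a thin layer of insulation will *increase* heat loss.

r_cr ≈ 4.55 mm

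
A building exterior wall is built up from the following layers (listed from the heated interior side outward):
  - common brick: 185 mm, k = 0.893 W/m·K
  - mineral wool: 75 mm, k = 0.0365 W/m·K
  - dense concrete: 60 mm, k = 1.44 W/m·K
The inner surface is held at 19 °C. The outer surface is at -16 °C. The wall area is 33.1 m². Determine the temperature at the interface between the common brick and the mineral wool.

T ≈ 15.9 °C

Thermal resistances in series:
R_common brick = L/(kA) = 0.185/(0.893×33.1) = 0.006259 K/W
R_mineral wool = L/(kA) = 0.075/(0.0365×33.1) = 0.06208 K/W
R_dense concrete = L/(kA) = 0.06/(1.44×33.1) = 0.001259 K/W
R_total = 0.0696 K/W;  Q = ΔT/R_total = 35/0.0696 = 502.9 W
T_interface = T_inner − Q·ΣR(inner→interface) = 19 − 503×0.006259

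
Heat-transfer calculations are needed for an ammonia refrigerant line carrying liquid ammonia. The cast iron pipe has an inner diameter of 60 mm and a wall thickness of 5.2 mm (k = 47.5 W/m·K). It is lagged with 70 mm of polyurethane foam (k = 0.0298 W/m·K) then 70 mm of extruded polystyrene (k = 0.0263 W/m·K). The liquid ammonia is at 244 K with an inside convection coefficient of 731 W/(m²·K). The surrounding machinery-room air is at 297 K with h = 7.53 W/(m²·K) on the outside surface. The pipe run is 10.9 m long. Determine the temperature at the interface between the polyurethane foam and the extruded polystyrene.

T ≈ 278 K

Per-layer cylindrical resistances, series-summed:
R_inner film = 1/(h_i·2πr₁L) = 1/(731×2π×0.03×10.9) = 6.658×10^-4 K/W
R_cast iron pipe wall = ln(35.2/30)/(2π×47.5×10.9) = 4.914×10^-5 K/W
R_polyurethane foam = ln(105.2/35.2)/(2π×0.0298×10.9) = 0.5364 K/W
R_extruded polystyrene = ln(175.2/105.2)/(2π×0.0263×10.9) = 0.2832 K/W
R_outer film = 1/(h_o·2πr_oL) = 1/(7.53×2π×0.1752×10.9) = 0.01107 K/W
R_total = 0.8314 K/W
Q = ΔT/R_total = 53/0.8314
Q = 63.7 W
T_interface = T_inner + Q·ΣR(inner→interface) = 244 + 63.7×0.5372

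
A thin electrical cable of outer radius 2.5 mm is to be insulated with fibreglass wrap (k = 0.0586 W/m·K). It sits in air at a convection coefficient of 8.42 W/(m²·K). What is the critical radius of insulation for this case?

For a cylinder r_cr = k/h = 0.0586/8.42
r_cr = 6.96 mm; since the bare radius (2.5 mm) is below r_cr, adding a thin layer of insulation will *increase* heat loss.

r_cr ≈ 6.96 mm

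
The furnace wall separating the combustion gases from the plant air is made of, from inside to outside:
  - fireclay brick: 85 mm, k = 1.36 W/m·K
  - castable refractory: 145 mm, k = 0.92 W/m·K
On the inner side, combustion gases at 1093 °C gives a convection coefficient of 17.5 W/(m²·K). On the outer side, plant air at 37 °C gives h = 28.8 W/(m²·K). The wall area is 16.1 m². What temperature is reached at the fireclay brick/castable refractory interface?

Thermal resistances in series:
R_inner film = 1/(h_i·A) = 1/(17.5×16.1) = 0.003549 K/W
R_fireclay brick = L/(kA) = 0.085/(1.36×16.1) = 0.003882 K/W
R_castable refractory = L/(kA) = 0.145/(0.92×16.1) = 0.009789 K/W
R_outer film = 1/(h_o·A) = 1/(28.8×16.1) = 0.002157 K/W
R_total = 0.01938 K/W;  Q = ΔT/R_total = 1056/0.01938 = 54500 W
T_interface = T_inner − Q·ΣR(inner→interface) = 1093 − 54500×0.007431

T ≈ 688 °C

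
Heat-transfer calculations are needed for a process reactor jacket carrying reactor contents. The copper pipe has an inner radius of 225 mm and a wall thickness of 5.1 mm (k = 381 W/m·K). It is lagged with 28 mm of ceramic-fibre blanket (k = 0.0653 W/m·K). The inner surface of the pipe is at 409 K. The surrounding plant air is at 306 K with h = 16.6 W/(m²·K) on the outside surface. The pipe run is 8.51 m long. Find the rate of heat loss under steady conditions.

Per-layer cylindrical resistances, series-summed:
R_copper pipe wall = ln(230.1/225)/(2π×381×8.51) = 1.1×10^-6 K/W
R_ceramic-fibre blanket = ln(258.1/230.1)/(2π×0.0653×8.51) = 0.03289 K/W
R_outer film = 1/(h_o·2πr_oL) = 1/(16.6×2π×0.2581×8.51) = 0.004365 K/W
R_total = 0.03725 K/W
Q = ΔT/R_total = 103/0.03725

Q ≈ 2760 W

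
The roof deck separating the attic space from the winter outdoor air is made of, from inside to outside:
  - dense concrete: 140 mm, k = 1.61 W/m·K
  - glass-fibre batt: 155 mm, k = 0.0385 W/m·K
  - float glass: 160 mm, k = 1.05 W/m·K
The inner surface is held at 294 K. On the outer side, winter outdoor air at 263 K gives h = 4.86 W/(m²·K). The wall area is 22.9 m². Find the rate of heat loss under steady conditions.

Model the wall as resistances in series:
R_dense concrete = L/(kA) = 0.14/(1.61×22.9) = 0.003797 K/W
R_glass-fibre batt = L/(kA) = 0.155/(0.0385×22.9) = 0.1758 K/W
R_float glass = L/(kA) = 0.16/(1.05×22.9) = 0.006654 K/W
R_outer film = 1/(h_o·A) = 1/(4.86×22.9) = 0.008985 K/W
R_total = 0.1952 K/W
Q = ΔT / R_total = 31 / 0.1952

Q ≈ 159 W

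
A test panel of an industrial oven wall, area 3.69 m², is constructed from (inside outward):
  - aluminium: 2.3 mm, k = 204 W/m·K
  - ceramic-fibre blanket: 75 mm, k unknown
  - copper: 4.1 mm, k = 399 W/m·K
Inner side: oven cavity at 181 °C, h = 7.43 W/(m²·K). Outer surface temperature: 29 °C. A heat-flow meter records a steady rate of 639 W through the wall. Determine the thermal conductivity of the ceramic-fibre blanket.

Using the resistance-network approach (series):
R_inner film = 1/(h_i·A) = 1/(7.43×3.69) = 0.03647 K/W
R_aluminium = L/(kA) = 0.0023/(204×3.69) = 3.055×10^-6 K/W
R_copper = L/(kA) = 0.0041/(399×3.69) = 2.785×10^-6 K/W
Sum of known resistances R_other = 0.03648 K/W
Total R = ΔT/Q = 152/639 = 0.2379 K/W
R_ceramic-fibre blanket = R_total − R_other = 0.2014 K/W
k = L/(R·A) = 0.075/(0.2014×3.69)

k ≈ 0.101 W/(m·K)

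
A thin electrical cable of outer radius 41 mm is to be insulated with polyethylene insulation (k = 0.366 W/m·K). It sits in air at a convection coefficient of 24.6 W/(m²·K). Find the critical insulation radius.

r_cr ≈ 14.9 mm

For a cylinder r_cr = k/h = 0.366/24.6
r_cr = 14.9 mm; since the bare radius (41 mm) is above r_cr, any added insulation will reduce heat loss.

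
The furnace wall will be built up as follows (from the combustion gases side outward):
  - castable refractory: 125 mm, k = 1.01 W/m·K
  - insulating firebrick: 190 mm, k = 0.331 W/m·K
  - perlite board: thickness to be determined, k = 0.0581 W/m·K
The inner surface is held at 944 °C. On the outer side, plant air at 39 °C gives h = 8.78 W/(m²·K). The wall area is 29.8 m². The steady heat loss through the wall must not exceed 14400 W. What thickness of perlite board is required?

Thermal resistances in series:
R_castable refractory = L/(kA) = 0.125/(1.01×29.8) = 0.004153 K/W
R_insulating firebrick = L/(kA) = 0.19/(0.331×29.8) = 0.01926 K/W
R_outer film = 1/(h_o·A) = 1/(8.78×29.8) = 0.003822 K/W
Sum of the known resistances R_other = 0.02724 K/W
Required total resistance R_tot = ΔT/Q_allow = 905/14400 = 0.06285 K/W
R_perlite board = R_tot − R_other = 0.03561 K/W
L = R·k·A = 0.03561×0.0581×29.8

L ≈ 61.7 mm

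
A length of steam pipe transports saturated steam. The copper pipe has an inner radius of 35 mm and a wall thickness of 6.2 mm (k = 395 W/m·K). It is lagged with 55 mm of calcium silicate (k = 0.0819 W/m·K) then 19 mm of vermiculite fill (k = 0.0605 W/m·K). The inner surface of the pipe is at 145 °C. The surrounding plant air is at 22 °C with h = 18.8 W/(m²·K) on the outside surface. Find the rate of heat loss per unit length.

Treating each annulus and film as a series resistance:
R_copper pipe wall = ln(41.2/35)/(2π×395×1) = 6.571×10^-5 K/W
R_calcium silicate = ln(96.2/41.2)/(2π×0.0819×1) = 1.648 K/W
R_vermiculite fill = ln(115.2/96.2)/(2π×0.0605×1) = 0.4742 K/W
R_outer film = 1/(h_o·2πr_oL) = 1/(18.8×2π×0.1152×1) = 0.07349 K/W
R_total = 2.196 K/W
Q = ΔT/R_total = 123/2.196

q′ ≈ 56 W/m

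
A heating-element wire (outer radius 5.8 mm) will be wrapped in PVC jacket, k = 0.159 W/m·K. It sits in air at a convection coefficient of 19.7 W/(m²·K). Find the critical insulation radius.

r_cr ≈ 8.07 mm

For a cylinder r_cr = k/h = 0.159/19.7
r_cr = 8.07 mm; since the bare radius (5.8 mm) is below r_cr, adding a thin layer of insulation will *increase* heat loss.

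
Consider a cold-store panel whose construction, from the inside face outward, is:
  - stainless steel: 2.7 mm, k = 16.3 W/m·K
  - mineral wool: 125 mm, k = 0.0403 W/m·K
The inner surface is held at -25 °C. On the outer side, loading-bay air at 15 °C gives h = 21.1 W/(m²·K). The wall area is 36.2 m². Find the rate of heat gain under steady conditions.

Q ≈ 460 W

Series thermal resistances:
R_stainless steel = L/(kA) = 0.0027/(16.3×36.2) = 4.576×10^-6 K/W
R_mineral wool = L/(kA) = 0.125/(0.0403×36.2) = 0.08568 K/W
R_outer film = 1/(h_o·A) = 1/(21.1×36.2) = 0.001309 K/W
R_total = 0.087 K/W
Q = ΔT / R_total = 40 / 0.087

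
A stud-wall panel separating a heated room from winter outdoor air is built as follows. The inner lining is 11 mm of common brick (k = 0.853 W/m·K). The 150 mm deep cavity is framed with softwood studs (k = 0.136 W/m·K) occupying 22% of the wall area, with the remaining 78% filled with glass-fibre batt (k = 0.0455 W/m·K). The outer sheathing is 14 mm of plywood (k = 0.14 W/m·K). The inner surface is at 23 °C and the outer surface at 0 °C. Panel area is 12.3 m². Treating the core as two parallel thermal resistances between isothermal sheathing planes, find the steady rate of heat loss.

Q ≈ 118 W

Sheathing layers in series; stud and cavity paths in parallel between them.
R_inner = 0.011/(0.853×12.3) = 0.001048 K/W
R_stud  = 0.15/(0.136×0.22×12.3) = 0.4076 K/W
R_cav   = 0.15/(0.0455×0.78×12.3) = 0.3436 K/W
1/R_core = 1/R_stud + 1/R_cav → R_core = 0.1864 K/W
R_outer = 0.014/(0.14×12.3) = 0.00813 K/W
R_total = 0.1956 K/W
Q = ΔT/R_total = 23/0.1956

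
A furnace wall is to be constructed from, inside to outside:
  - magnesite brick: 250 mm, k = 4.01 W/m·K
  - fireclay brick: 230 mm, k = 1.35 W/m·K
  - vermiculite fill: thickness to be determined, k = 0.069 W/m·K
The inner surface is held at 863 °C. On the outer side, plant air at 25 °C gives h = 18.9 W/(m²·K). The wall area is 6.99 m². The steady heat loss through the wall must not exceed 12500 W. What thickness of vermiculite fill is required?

L ≈ 12.6 mm

Using the resistance-network approach (series):
R_magnesite brick = L/(kA) = 0.25/(4.01×6.99) = 0.008919 K/W
R_fireclay brick = L/(kA) = 0.23/(1.35×6.99) = 0.02437 K/W
R_outer film = 1/(h_o·A) = 1/(18.9×6.99) = 0.007569 K/W
Sum of the known resistances R_other = 0.04086 K/W
Required total resistance R_tot = ΔT/Q_allow = 838/12500 = 0.06704 K/W
R_vermiculite fill = R_tot − R_other = 0.02618 K/W
L = R·k·A = 0.02618×0.069×6.99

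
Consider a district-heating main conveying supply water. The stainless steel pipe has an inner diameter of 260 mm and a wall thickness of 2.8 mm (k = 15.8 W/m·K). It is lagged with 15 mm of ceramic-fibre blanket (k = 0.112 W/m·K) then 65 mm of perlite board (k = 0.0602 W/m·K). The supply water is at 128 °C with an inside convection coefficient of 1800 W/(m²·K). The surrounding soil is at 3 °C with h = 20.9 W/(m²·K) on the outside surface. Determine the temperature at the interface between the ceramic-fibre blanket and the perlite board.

Cylindrical conduction, so R = ln(r₂/r₁)/(2πkL) per layer, in series:
R_inner film = 1/(h_i·2πr₁L) = 1/(1800×2π×0.13×1) = 6.801×10^-4 K/W
R_stainless steel pipe wall = ln(132.8/130)/(2π×15.8×1) = 2.147×10^-4 K/W
R_ceramic-fibre blanket = ln(147.8/132.8)/(2π×0.112×1) = 0.1521 K/W
R_perlite board = ln(212.8/147.8)/(2π×0.0602×1) = 0.9636 K/W
R_outer film = 1/(h_o·2πr_oL) = 1/(20.9×2π×0.2128×1) = 0.03579 K/W
R_total = 1.152 K/W
Q = ΔT/R_total = 125/1.152
Q = 108 W/m
T_interface = T_inner − Q·ΣR(inner→interface) = 128 − 108×0.153

T ≈ 111 °C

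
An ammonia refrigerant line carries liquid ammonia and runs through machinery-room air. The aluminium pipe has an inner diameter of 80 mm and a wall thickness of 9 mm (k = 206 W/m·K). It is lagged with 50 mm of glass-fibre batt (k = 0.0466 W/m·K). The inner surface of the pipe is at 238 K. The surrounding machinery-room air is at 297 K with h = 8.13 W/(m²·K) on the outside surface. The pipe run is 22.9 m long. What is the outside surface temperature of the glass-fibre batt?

T ≈ 293 K

For a radial system each layer contributes R = ln(r_out/r_in)/(2πkL); films add R = 1/(hA).
R_aluminium pipe wall = ln(49/40)/(2π×206×22.9) = 6.847×10^-6 K/W
R_glass-fibre batt = ln(99/49)/(2π×0.0466×22.9) = 0.1049 K/W
R_outer film = 1/(h_o·2πr_oL) = 1/(8.13×2π×0.099×22.9) = 0.008635 K/W
R_total = 0.1135 K/W
Q = ΔT/R_total = 59/0.1135
Q = 520 W
T_interface = T_inner + Q·ΣR(inner→interface) = 238 + 520×0.1049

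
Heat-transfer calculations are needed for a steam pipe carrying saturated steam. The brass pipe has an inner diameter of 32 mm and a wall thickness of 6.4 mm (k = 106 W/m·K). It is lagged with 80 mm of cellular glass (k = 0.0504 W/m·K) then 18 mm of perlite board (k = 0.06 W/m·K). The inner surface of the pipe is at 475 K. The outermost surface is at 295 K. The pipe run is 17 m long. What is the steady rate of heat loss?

Q ≈ 585 W

For a radial system each layer contributes R = ln(r_out/r_in)/(2πkL); films add R = 1/(hA).
R_brass pipe wall = ln(22.4/16)/(2π×106×17) = 2.972×10^-5 K/W
R_cellular glass = ln(102.4/22.4)/(2π×0.0504×17) = 0.2823 K/W
R_perlite board = ln(120.4/102.4)/(2π×0.06×17) = 0.02527 K/W
R_total = 0.3076 K/W
Q = ΔT/R_total = 180/0.3076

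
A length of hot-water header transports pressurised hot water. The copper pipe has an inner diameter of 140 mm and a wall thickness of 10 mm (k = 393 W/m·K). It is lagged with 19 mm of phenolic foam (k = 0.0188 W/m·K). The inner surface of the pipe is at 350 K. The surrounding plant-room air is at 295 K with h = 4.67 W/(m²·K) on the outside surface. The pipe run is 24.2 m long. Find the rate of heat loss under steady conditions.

Radial resistances (cylindrical: R_cond = ln(r_o/r_i)/(2πkL), R_conv = 1/(h·2πrL)):
R_copper pipe wall = ln(80/70)/(2π×393×24.2) = 2.235×10^-6 K/W
R_phenolic foam = ln(99/80)/(2π×0.0188×24.2) = 0.07454 K/W
R_outer film = 1/(h_o·2πr_oL) = 1/(4.67×2π×0.099×24.2) = 0.01423 K/W
R_total = 0.08877 K/W
Q = ΔT/R_total = 55/0.08877

Q ≈ 620 W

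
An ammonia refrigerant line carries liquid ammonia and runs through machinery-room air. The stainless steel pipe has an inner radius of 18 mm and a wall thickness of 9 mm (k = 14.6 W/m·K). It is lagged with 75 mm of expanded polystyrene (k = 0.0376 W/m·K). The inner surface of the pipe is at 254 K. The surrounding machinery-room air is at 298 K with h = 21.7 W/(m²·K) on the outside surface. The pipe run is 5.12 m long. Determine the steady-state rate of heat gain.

Treating each annulus and film as a series resistance:
R_stainless steel pipe wall = ln(27/18)/(2π×14.6×5.12) = 8.633×10^-4 K/W
R_expanded polystyrene = ln(102/27)/(2π×0.0376×5.12) = 1.099 K/W
R_outer film = 1/(h_o·2πr_oL) = 1/(21.7×2π×0.102×5.12) = 0.01404 K/W
R_total = 1.114 K/W
Q = ΔT/R_total = 44/1.114

Q ≈ 39.5 W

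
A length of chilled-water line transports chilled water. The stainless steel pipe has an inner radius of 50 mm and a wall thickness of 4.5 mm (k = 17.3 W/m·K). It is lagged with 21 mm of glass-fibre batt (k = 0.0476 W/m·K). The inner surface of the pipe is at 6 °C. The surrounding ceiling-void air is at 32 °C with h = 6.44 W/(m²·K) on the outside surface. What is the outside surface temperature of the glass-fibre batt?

Treating each annulus and film as a series resistance:
R_stainless steel pipe wall = ln(54.5/50)/(2π×17.3×1) = 7.928×10^-4 K/W
R_glass-fibre batt = ln(75.5/54.5)/(2π×0.0476×1) = 1.09 K/W
R_outer film = 1/(h_o·2πr_oL) = 1/(6.44×2π×0.0755×1) = 0.3273 K/W
R_total = 1.418 K/W
Q = ΔT/R_total = 26/1.418
Q = 18.3 W/m
T_interface = T_inner + Q·ΣR(inner→interface) = 6 + 18.3×1.091

T ≈ 26 °C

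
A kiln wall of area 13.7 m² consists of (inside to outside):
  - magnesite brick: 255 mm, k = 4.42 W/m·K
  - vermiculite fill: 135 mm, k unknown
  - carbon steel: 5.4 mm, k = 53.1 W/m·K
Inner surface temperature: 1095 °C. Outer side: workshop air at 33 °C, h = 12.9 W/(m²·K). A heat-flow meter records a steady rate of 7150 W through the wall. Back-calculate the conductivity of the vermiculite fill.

Treating each layer as a thermal resistance in series:
R_magnesite brick = L/(kA) = 0.255/(4.42×13.7) = 0.004211 K/W
R_carbon steel = L/(kA) = 0.0054/(53.1×13.7) = 7.423×10^-6 K/W
R_outer film = 1/(h_o·A) = 1/(12.9×13.7) = 0.005658 K/W
Sum of known resistances R_other = 0.009877 K/W
Total R = ΔT/Q = 1062/7150 = 0.1485 K/W
R_vermiculite fill = R_total − R_other = 0.1387 K/W
k = L/(R·A) = 0.135/(0.1387×13.7)

k ≈ 0.0711 W/(m·K)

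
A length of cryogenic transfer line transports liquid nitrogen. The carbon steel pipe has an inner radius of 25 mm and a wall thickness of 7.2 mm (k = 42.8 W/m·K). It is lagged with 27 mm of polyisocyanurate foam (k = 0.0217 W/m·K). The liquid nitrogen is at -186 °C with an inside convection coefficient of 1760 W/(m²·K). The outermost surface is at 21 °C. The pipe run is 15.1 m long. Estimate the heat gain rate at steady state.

Cylindrical conduction, so R = ln(r₂/r₁)/(2πkL) per layer, in series:
R_inner film = 1/(h_i·2πr₁L) = 1/(1760×2π×0.025×15.1) = 2.395×10^-4 K/W
R_carbon steel pipe wall = ln(32.2/25)/(2π×42.8×15.1) = 6.233×10^-5 K/W
R_polyisocyanurate foam = ln(59.2/32.2)/(2π×0.0217×15.1) = 0.2958 K/W
R_total = 0.2961 K/W
Q = ΔT/R_total = 207/0.2961

Q ≈ 699 W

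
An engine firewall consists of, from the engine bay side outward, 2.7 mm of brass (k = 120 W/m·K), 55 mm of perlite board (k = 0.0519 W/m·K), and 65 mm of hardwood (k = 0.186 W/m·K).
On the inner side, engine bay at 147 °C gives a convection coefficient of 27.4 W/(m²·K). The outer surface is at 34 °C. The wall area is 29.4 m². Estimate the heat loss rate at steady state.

Thermal resistances in series:
R_inner film = 1/(h_i·A) = 1/(27.4×29.4) = 0.001241 K/W
R_brass = L/(kA) = 0.0027/(120×29.4) = 7.653×10^-7 K/W
R_perlite board = L/(kA) = 0.055/(0.0519×29.4) = 0.03605 K/W
R_hardwood = L/(kA) = 0.065/(0.186×29.4) = 0.01189 K/W
R_total = 0.04917 K/W
Q = ΔT / R_total = 113 / 0.04917

Q ≈ 2300 W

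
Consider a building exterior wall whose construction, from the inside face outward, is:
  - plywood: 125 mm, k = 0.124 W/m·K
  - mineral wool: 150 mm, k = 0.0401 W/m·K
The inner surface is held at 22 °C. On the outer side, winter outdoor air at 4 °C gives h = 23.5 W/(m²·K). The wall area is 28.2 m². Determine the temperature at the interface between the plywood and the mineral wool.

T ≈ 18.2 °C

Series thermal resistances:
R_plywood = L/(kA) = 0.125/(0.124×28.2) = 0.03575 K/W
R_mineral wool = L/(kA) = 0.15/(0.0401×28.2) = 0.1326 K/W
R_outer film = 1/(h_o·A) = 1/(23.5×28.2) = 0.001509 K/W
R_total = 0.1699 K/W;  Q = ΔT/R_total = 18/0.1699 = 105.9 W
T_interface = T_inner − Q·ΣR(inner→interface) = 22 − 106×0.03575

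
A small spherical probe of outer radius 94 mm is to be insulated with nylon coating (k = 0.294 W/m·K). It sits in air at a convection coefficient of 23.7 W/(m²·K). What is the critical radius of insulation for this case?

For a sphere r_cr = 2k/h = 2×0.294/23.7
r_cr = 24.8 mm; since the bare radius (94 mm) is above r_cr, any added insulation will reduce heat loss.

r_cr ≈ 24.8 mm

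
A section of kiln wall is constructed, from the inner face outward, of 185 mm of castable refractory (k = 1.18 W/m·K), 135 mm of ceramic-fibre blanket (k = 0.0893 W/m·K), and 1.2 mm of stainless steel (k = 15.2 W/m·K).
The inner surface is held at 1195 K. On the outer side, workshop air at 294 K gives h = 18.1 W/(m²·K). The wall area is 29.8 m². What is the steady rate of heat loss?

Treating each layer as a thermal resistance in series:
R_castable refractory = L/(kA) = 0.185/(1.18×29.8) = 0.005261 K/W
R_ceramic-fibre blanket = L/(kA) = 0.135/(0.0893×29.8) = 0.05073 K/W
R_stainless steel = L/(kA) = 0.0012/(15.2×29.8) = 2.649×10^-6 K/W
R_outer film = 1/(h_o·A) = 1/(18.1×29.8) = 0.001854 K/W
R_total = 0.05785 K/W
Q = ΔT / R_total = 901 / 0.05785

Q ≈ 15600 W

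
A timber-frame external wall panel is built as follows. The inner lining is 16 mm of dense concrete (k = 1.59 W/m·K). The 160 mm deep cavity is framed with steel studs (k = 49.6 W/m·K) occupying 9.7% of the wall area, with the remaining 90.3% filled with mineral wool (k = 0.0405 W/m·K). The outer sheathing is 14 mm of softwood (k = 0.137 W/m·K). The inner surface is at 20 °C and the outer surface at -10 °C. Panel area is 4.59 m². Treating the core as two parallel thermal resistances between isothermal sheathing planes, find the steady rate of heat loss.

Sheathing layers in series; stud and cavity paths in parallel between them.
R_inner = 0.016/(1.59×4.59) = 0.002192 K/W
R_stud  = 0.16/(49.6×0.097×4.59) = 0.007245 K/W
R_cav   = 0.16/(0.0405×0.903×4.59) = 0.9532 K/W
1/R_core = 1/R_stud + 1/R_cav → R_core = 0.007191 K/W
R_outer = 0.014/(0.137×4.59) = 0.02226 K/W
R_total = 0.03165 K/W
Q = ΔT/R_total = 30/0.03165

Q ≈ 948 W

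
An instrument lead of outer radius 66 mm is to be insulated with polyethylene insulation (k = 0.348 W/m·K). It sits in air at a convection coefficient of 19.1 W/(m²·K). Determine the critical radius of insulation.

For a cylinder r_cr = k/h = 0.348/19.1
r_cr = 18.2 mm; since the bare radius (66 mm) is above r_cr, any added insulation will reduce heat loss.

r_cr ≈ 18.2 mm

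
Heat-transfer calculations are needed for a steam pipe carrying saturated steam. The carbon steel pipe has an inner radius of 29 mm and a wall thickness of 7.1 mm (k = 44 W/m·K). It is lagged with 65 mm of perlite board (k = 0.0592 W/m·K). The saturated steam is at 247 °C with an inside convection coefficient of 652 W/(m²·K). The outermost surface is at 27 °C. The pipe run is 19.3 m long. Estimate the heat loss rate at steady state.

Treating each annulus and film as a series resistance:
R_inner film = 1/(h_i·2πr₁L) = 1/(652×2π×0.029×19.3) = 4.361×10^-4 K/W
R_carbon steel pipe wall = ln(36.1/29)/(2π×44×19.3) = 4.104×10^-5 K/W
R_perlite board = ln(101.1/36.1)/(2π×0.0592×19.3) = 0.1435 K/W
R_total = 0.1439 K/W
Q = ΔT/R_total = 220/0.1439

Q ≈ 1530 W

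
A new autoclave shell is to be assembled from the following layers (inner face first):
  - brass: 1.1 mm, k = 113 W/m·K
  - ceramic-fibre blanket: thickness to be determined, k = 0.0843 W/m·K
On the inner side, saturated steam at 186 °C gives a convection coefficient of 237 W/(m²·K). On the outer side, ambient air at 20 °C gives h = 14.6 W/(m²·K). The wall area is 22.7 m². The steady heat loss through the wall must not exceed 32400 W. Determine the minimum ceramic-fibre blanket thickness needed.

Treating each layer as a thermal resistance in series:
R_inner film = 1/(h_i·A) = 1/(237×22.7) = 1.859×10^-4 K/W
R_brass = L/(kA) = 0.0011/(113×22.7) = 4.288×10^-7 K/W
R_outer film = 1/(h_o·A) = 1/(14.6×22.7) = 0.003017 K/W
Sum of the known resistances R_other = 0.003204 K/W
Required total resistance R_tot = ΔT/Q_allow = 166/32400 = 0.005123 K/W
R_ceramic-fibre blanket = R_tot − R_other = 0.00192 K/W
L = R·k·A = 0.00192×0.0843×22.7

L ≈ 3.67 mm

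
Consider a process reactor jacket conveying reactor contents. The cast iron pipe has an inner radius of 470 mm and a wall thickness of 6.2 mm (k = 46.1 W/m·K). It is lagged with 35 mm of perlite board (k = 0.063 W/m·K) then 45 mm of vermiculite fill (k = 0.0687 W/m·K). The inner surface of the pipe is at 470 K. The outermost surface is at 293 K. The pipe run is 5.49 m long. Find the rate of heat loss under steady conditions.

Q ≈ 2590 W

For a radial system each layer contributes R = ln(r_out/r_in)/(2πkL); films add R = 1/(hA).
R_cast iron pipe wall = ln(476.2/470)/(2π×46.1×5.49) = 8.241×10^-6 K/W
R_perlite board = ln(511.2/476.2)/(2π×0.063×5.49) = 0.03264 K/W
R_vermiculite fill = ln(556.2/511.2)/(2π×0.0687×5.49) = 0.0356 K/W
R_total = 0.06825 K/W
Q = ΔT/R_total = 177/0.06825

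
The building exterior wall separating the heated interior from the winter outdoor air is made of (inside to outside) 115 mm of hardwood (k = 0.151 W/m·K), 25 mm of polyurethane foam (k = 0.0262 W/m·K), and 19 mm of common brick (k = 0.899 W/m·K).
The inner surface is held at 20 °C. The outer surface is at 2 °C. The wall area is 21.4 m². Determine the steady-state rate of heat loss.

Thermal resistances in series:
R_hardwood = L/(kA) = 0.115/(0.151×21.4) = 0.03559 K/W
R_polyurethane foam = L/(kA) = 0.025/(0.0262×21.4) = 0.04459 K/W
R_common brick = L/(kA) = 0.019/(0.899×21.4) = 9.876×10^-4 K/W
R_total = 0.08116 K/W
Q = ΔT / R_total = 18 / 0.08116

Q ≈ 222 W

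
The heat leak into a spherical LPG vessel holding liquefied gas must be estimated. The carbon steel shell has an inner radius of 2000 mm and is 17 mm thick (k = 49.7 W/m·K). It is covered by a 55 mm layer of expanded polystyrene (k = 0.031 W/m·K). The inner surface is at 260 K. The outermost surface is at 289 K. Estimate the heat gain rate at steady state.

Each spherical layer contributes R = (1/r_i − 1/r_o)/(4πk):
R_carbon steel shell = (1/2 − 1/2.017)/(4π×49.7) = 6.748×10^-6 K/W
R_expanded polystyrene = (1/2.017 − 1/2.072)/(4π×0.031) = 0.03378 K/W
R_total = 0.03379 K/W
Q = ΔT/R_total = 29/0.03379

Q ≈ 858 W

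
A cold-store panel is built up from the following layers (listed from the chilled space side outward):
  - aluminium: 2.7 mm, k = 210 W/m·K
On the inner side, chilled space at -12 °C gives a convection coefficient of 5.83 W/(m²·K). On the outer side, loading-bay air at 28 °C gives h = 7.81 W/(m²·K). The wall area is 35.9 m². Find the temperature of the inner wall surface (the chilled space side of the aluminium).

Treating each layer as a thermal resistance in series:
R_inner film = 1/(h_i·A) = 1/(5.83×35.9) = 0.004778 K/W
R_aluminium = L/(kA) = 0.0027/(210×35.9) = 3.581×10^-7 K/W
R_outer film = 1/(h_o·A) = 1/(7.81×35.9) = 0.003567 K/W
R_total = 0.008345 K/W;  Q = ΔT/R_total = 40/0.008345 = 4793 W
T_interface = T_inner + Q·ΣR(inner→interface) = -12 + 4790×0.004778

T ≈ 10.9 °C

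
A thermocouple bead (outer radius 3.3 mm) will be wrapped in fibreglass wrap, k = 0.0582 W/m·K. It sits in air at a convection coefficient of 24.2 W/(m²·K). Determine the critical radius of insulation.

For a sphere r_cr = 2k/h = 2×0.0582/24.2
r_cr = 4.81 mm; since the bare radius (3.3 mm) is below r_cr, adding a thin layer of insulation will *increase* heat loss.

r_cr ≈ 4.81 mm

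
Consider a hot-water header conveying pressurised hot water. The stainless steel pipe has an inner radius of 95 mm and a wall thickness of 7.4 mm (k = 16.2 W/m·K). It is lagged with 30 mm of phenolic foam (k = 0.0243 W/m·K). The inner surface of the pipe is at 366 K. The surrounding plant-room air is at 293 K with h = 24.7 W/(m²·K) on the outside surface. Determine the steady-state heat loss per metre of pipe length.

q′ ≈ 42.1 W/m

Treating each annulus and film as a series resistance:
R_stainless steel pipe wall = ln(102.4/95)/(2π×16.2×1) = 7.369×10^-4 K/W
R_phenolic foam = ln(132.4/102.4)/(2π×0.0243×1) = 1.683 K/W
R_outer film = 1/(h_o·2πr_oL) = 1/(24.7×2π×0.1324×1) = 0.04867 K/W
R_total = 1.732 K/W
Q = ΔT/R_total = 73/1.732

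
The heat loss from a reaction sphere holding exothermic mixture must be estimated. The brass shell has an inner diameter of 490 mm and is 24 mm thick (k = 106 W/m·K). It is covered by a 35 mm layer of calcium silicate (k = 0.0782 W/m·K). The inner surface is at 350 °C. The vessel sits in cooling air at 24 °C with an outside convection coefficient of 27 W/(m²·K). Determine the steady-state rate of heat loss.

Radial (spherical) resistances in series:
R_brass shell = (1/0.245 − 1/0.269)/(4π×106) = 2.734×10^-4 K/W
R_calcium silicate = (1/0.269 − 1/0.304)/(4π×0.0782) = 0.4355 K/W
R_outer film = 1/(h·4πr_o²) = 1/(27×4π×0.304²) = 0.03189 K/W
R_total = 0.4677 K/W
Q = ΔT/R_total = 326/0.4677

Q ≈ 697 W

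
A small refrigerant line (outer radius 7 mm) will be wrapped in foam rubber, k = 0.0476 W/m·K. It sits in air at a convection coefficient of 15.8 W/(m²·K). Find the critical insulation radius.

For a cylinder r_cr = k/h = 0.0476/15.8
r_cr = 3.01 mm; since the bare radius (7 mm) is above r_cr, any added insulation will reduce heat loss.

r_cr ≈ 3.01 mm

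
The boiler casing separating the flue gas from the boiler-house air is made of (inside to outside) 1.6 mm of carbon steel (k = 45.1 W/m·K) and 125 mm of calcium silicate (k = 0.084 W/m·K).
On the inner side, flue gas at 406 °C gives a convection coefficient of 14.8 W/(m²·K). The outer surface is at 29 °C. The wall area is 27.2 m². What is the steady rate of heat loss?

Model the wall as resistances in series:
R_inner film = 1/(h_i·A) = 1/(14.8×27.2) = 0.002484 K/W
R_carbon steel = L/(kA) = 0.0016/(45.1×27.2) = 1.304×10^-6 K/W
R_calcium silicate = L/(kA) = 0.125/(0.084×27.2) = 0.05471 K/W
R_total = 0.05719 K/W
Q = ΔT / R_total = 377 / 0.05719

Q ≈ 6590 W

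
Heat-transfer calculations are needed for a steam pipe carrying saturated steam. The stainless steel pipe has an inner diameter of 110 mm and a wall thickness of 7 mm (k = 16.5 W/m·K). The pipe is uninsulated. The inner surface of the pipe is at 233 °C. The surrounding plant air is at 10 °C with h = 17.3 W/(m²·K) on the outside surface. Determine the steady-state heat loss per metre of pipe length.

Treating each annulus and film as a series resistance:
R_stainless steel pipe wall = ln(62/55)/(2π×16.5×1) = 0.001156 K/W
R_outer film = 1/(h_o·2πr_oL) = 1/(17.3×2π×0.062×1) = 0.1484 K/W
R_total = 0.1495 K/W
Q = ΔT/R_total = 223/0.1495

q′ ≈ 1490 W/m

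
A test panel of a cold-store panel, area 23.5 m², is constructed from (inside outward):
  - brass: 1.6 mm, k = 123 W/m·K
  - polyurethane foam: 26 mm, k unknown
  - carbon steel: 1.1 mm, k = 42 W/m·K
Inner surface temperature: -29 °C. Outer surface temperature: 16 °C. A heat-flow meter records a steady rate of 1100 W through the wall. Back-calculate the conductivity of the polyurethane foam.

k ≈ 0.027 W/(m·K)

Series thermal resistances:
R_brass = L/(kA) = 0.0016/(123×23.5) = 5.535×10^-7 K/W
R_carbon steel = L/(kA) = 0.0011/(42×23.5) = 1.114×10^-6 K/W
Sum of known resistances R_other = 1.668×10^-6 K/W
Total R = ΔT/Q = 45/1100 = 0.04091 K/W
R_polyurethane foam = R_total − R_other = 0.04091 K/W
k = L/(R·A) = 0.026/(0.04091×23.5)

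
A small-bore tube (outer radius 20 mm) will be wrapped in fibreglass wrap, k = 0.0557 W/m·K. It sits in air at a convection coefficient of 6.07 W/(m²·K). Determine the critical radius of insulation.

For a cylinder r_cr = k/h = 0.0557/6.07
r_cr = 9.18 mm; since the bare radius (20 mm) is above r_cr, any added insulation will reduce heat loss.

r_cr ≈ 9.18 mm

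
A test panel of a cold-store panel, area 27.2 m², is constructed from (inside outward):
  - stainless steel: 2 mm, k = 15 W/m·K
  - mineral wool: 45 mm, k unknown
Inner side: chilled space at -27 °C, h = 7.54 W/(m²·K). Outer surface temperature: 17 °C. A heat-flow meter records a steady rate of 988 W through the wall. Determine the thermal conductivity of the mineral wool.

Thermal resistances in series:
R_inner film = 1/(h_i·A) = 1/(7.54×27.2) = 0.004876 K/W
R_stainless steel = L/(kA) = 0.002/(15×27.2) = 4.902×10^-6 K/W
Sum of known resistances R_other = 0.004881 K/W
Total R = ΔT/Q = 44/988 = 0.04453 K/W
R_mineral wool = R_total − R_other = 0.03965 K/W
k = L/(R·A) = 0.045/(0.03965×27.2)

k ≈ 0.0417 W/(m·K)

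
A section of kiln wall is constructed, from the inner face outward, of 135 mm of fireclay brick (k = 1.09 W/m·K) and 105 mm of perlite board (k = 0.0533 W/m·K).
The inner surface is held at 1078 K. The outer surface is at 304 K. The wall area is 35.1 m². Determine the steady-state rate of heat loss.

Q ≈ 13000 W

Thermal resistances in series:
R_fireclay brick = L/(kA) = 0.135/(1.09×35.1) = 0.003529 K/W
R_perlite board = L/(kA) = 0.105/(0.0533×35.1) = 0.05612 K/W
R_total = 0.05965 K/W
Q = ΔT / R_total = 774 / 0.05965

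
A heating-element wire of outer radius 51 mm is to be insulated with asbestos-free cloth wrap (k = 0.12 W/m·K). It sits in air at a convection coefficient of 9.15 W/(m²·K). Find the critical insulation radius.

r_cr ≈ 13.1 mm

For a cylinder r_cr = k/h = 0.12/9.15
r_cr = 13.1 mm; since the bare radius (51 mm) is above r_cr, any added insulation will reduce heat loss.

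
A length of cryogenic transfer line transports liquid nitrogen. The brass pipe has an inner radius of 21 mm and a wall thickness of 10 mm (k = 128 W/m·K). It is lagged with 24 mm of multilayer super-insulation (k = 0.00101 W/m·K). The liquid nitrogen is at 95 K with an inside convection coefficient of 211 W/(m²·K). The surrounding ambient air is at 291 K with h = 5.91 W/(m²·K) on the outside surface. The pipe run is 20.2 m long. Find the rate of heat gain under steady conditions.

For a radial system each layer contributes R = ln(r_out/r_in)/(2πkL); films add R = 1/(hA).
R_inner film = 1/(h_i·2πr₁L) = 1/(211×2π×0.021×20.2) = 0.001778 K/W
R_brass pipe wall = ln(31/21)/(2π×128×20.2) = 2.397×10^-5 K/W
R_multilayer super-insulation = ln(55/31)/(2π×0.00101×20.2) = 4.473 K/W
R_outer film = 1/(h_o·2πr_oL) = 1/(5.91×2π×0.055×20.2) = 0.02424 K/W
R_total = 4.499 K/W
Q = ΔT/R_total = 196/4.499

Q ≈ 43.6 W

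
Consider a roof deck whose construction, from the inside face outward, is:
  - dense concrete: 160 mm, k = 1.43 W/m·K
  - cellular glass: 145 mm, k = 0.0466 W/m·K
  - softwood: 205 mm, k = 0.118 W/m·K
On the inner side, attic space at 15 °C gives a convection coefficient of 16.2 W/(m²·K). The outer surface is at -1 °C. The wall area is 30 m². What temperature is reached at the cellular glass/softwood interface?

T ≈ 4.53 °C

Model the wall as resistances in series:
R_inner film = 1/(h_i·A) = 1/(16.2×30) = 0.002058 K/W
R_dense concrete = L/(kA) = 0.16/(1.43×30) = 0.00373 K/W
R_cellular glass = L/(kA) = 0.145/(0.0466×30) = 0.1037 K/W
R_softwood = L/(kA) = 0.205/(0.118×30) = 0.05791 K/W
R_total = 0.1674 K/W;  Q = ΔT/R_total = 16/0.1674 = 95.57 W
T_interface = T_inner − Q·ΣR(inner→interface) = 15 − 95.6×0.1095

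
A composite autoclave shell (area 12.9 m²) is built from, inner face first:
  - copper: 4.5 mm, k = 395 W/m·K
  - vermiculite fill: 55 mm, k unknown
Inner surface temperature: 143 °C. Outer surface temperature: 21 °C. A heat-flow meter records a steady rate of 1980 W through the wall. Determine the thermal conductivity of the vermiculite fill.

Thermal resistances in series:
R_copper = L/(kA) = 0.0045/(395×12.9) = 8.831×10^-7 K/W
Sum of known resistances R_other = 8.831×10^-7 K/W
Total R = ΔT/Q = 122/1980 = 0.06162 K/W
R_vermiculite fill = R_total − R_other = 0.06162 K/W
k = L/(R·A) = 0.055/(0.06162×12.9)

k ≈ 0.0692 W/(m·K)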